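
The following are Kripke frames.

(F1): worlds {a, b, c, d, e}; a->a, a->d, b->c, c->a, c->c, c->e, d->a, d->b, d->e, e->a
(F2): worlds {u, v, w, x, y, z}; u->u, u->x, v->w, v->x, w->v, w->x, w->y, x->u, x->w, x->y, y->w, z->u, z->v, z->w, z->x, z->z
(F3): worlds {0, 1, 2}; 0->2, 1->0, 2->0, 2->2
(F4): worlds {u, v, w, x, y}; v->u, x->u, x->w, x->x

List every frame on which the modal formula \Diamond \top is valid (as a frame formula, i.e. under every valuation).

Frame correspondent (Sahlqvist): \forall x \exists y Rxy — i.e. seriality.
(F1): holds.
(F2): holds.
(F3): holds.
(F4): fails — world u has no successor.
Valid on: (F1), (F2), (F3).

(F1), (F2), (F3)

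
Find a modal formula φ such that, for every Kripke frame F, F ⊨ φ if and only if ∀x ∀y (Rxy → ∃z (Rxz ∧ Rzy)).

□□s → □s

This is density; the standard corresponding axiom is C4: □□s → □s.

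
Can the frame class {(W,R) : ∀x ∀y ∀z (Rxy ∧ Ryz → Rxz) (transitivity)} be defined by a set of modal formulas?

The condition is transitivity. A defining modal formula is □p → □□p.
Suppose □p→□□p is valid. Take Rxy, Ryz and set V(p)={w : Rxw}. Then □p at x, so □□p at x, so □p at y, so p at z, i.e. Rxz.

Yes — defined by □p → □□p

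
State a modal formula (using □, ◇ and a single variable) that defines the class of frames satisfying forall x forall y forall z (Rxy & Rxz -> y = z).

This is partial functionality; the standard corresponding axiom is CD: ◇q → □q.

◇q → □q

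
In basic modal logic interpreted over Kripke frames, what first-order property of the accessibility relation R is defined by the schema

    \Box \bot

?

emptiness of R

□⊥ is valid iff no world has any successor (otherwise □⊥ fails at any world with one).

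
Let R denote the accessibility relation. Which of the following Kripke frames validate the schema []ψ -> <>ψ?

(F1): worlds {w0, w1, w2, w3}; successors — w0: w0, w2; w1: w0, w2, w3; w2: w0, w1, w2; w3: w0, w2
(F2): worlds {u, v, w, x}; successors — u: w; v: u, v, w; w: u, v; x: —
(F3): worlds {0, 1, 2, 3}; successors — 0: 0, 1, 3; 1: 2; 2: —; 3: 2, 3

(F1)

Frame correspondent (Sahlqvist): forall x exists y Rxy — i.e. seriality.
(F1): satisfies the condition.
(F2): fails — world x has no successor.
(F3): fails — world 2 has no successor.
Valid on: (F1).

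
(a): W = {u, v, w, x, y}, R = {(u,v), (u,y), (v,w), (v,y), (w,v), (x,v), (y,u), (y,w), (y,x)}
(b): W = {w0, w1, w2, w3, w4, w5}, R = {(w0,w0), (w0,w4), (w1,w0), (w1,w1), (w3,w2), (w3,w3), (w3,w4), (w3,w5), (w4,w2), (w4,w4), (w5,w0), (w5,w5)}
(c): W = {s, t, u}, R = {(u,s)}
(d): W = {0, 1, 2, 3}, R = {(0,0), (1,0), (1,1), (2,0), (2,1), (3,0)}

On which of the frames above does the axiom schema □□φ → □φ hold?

Frame correspondent (Sahlqvist): ∀x ∀y (Rxy → ∃z (Rxz ∧ Rzy)) — i.e. density.
(a): fails — Ruv but no z with Ruz and Rzv.
(b): holds.
(c): fails — Rus but no z with Ruz and Rzs.
(d): holds.
Valid on: (b), (d).

(b), (d)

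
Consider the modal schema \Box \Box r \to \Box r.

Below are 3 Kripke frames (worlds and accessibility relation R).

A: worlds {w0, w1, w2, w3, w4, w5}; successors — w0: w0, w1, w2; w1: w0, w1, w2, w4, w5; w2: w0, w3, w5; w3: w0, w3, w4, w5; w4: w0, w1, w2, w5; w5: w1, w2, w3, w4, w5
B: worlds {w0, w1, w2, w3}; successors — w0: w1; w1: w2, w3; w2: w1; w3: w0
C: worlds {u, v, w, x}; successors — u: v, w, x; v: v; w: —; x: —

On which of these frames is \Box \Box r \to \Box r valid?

The schema corresponds to density: \forall x \forall y (Rxy \to \exists z (Rxz \wedge Rzy)).
A: ✓.
B: fails — Rw1w2 but no z with Rw1z and Rzw2.
C: fails — Ruw but no z with Ruz and Rzw.
Valid on: A.

A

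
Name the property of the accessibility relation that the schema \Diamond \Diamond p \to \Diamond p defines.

This is frame-equivalent to □p → □□p (substitute ¬p for p and contrapose).
Suppose □p→□□p is valid. Take Rxy, Ryz and set V(p)={w : Rxw}. Then □p at x, so □□p at x, so □p at y, so p at z, i.e. Rxz.
Conversely, on a frame with transitivity the schema holds at every world under every valuation.
Frame condition: \forall x \forall y \forall z (Rxy \wedge Ryz \to Rxz).

transitivity: \forall x \forall y \forall z (Rxy \wedge Ryz \to Rxz)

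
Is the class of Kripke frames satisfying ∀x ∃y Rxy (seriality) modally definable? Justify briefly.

Yes: it is seriality, defined by the D schema □q → ◇q.
Suppose □q→◇q is valid. At any x set V(q)=W. Then □q at x, so ◇q at x, so x has a successor.

Definable; □q → ◇q defines it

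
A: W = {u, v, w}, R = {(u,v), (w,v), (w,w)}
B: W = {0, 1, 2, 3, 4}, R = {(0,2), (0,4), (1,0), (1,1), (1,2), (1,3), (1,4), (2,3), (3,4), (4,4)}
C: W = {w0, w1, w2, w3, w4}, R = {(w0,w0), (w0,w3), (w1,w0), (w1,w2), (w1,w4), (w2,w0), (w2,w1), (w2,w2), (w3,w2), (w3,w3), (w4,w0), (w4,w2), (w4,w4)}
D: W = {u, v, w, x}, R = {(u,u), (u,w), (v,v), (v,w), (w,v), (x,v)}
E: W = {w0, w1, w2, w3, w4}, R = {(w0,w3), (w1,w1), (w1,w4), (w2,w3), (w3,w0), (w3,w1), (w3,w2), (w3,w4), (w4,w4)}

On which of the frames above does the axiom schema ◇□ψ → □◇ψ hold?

C

This is the axiom for convergence; its first-order frame correspondent is ∀x ∀y ∀z (Rxy ∧ Rxz → ∃w (Ryw ∧ Rzw)).
A: fails — Ruv and Ruv but v and v have no common successor.
B: fails — R02 and R04 but 2 and 4 have no common successor.
C: holds.
D: fails — Ruw and Ruu but w and u have no common successor.
E: fails — Rw3w1 and Rw3w0 but w1 and w0 have no common successor.
Valid on: C.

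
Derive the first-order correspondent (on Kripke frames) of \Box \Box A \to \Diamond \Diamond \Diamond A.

This is a Sahlqvist (Geach-type) schema ◇^0□^2A → □^0◇^3A.
First-order correspondent: \forall x \exists w (x R^2 w \wedge x R^3 w).

\forall x \exists w (x R^2 w \wedge x R^3 w)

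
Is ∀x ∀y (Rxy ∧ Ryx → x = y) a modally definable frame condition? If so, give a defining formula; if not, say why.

Not definable by any modal formula

Modal frame validity is preserved under surjective bounded morphisms.
The 8-cycle (worlds w0,w1,w2,w3,w4,w5,w6,w7 with w0→w1→w2→w3→w4→w5→w6→w7→w0) is antisymmetric. Sending even-indexed worlds to • and odd-indexed worlds to ∘ is a surjective bounded morphism onto the two-world frame with •↔∘, which is not antisymmetric.
So the class is not modally definable.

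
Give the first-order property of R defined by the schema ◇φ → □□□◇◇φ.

∀x ∀y ∀z ((xRy ∧ xR³z) → ∃w (y = w ∧ zR²w))

This is a Sahlqvist (Geach-type) schema ◇^1□^0φ → □^3◇^2φ.
Minimal-valuation argument: fix x; take any y with xR^1y and any z with xR^3z. Set V(φ) to the set of worlds R-reachable from y in exactly 0 steps. Then □^0φ holds at y, so the antecedent holds at x; validity forces ◇^2φ at z, giving a w with zR^2w and yR^0w.
First-order correspondent: ∀x ∀y ∀z ((xRy ∧ xR³z) → ∃w (y = w ∧ zR²w)).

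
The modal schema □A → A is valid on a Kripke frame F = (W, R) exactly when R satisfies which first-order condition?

Reflexivity

Suppose □A→A is valid. At any x set V(A)={w : Rxw}. Then □A holds at x, so A holds at x, i.e. Rxx.
Conversely, any frame satisfying ∀x Rxx validates the schema.
So the correspondent is reflexivity.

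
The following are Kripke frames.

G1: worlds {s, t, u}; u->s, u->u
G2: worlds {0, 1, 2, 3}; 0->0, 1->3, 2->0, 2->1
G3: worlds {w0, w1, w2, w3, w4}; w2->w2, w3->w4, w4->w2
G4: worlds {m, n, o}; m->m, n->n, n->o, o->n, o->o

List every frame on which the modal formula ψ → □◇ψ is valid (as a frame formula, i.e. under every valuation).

G4

This is the axiom for symmetry; its first-order frame correspondent is ∀x ∀y (Rxy → Ryx).
G1: fails — Rus but not Rsu.
G2: fails — R20 but not R02.
G3: fails — Rw4w2 but not Rw2w4.
G4: satisfies the condition.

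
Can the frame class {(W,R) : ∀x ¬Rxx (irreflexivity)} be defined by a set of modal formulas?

Modal frame validity is preserved under surjective bounded morphisms.
The 4-cycle (worlds w0,w1,w2,w3 with w0→w1→w2→w3→w0) is irreflexive, and the map sending every world to a single reflexive point • is a surjective bounded morphism (forth: every edge maps to (•,•); back: every world has a successor). So any modal formula valid on the 4-cycle is also valid on the reflexive point, which is not irreflexive.
So no modal formula (or set of formulas) defines exactly the irreflexive frames.

Not modally definable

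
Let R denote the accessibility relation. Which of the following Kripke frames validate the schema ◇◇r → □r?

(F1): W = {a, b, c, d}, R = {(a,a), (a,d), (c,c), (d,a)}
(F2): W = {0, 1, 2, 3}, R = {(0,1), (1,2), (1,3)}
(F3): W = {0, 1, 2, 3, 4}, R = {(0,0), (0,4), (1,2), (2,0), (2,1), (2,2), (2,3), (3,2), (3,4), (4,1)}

none

Frame correspondent (Sahlqvist): ∀x ∀y ∀z ((xR²y ∧ xRz) → ∃w (y = w ∧ z = w)) — i.e. a generalized confluence (Geach) condition.
(F1): fails — aR²a, aRd but a ≠ d.
(F2): fails — 0R²2, 0R1 but 2 ≠ 1.
(F3): fails — 0R²0, 0R4 but 0 ≠ 4.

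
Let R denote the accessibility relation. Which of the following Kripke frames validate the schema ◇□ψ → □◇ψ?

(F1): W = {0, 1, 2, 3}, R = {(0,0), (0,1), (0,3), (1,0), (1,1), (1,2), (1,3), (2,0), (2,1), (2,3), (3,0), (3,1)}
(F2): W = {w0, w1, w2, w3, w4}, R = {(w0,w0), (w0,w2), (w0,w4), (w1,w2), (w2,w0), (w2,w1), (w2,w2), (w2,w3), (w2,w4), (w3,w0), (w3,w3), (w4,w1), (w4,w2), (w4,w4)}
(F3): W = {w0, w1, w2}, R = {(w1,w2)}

This is the axiom for convergence; its first-order frame correspondent is ∀x ∀y ∀z (Rxy ∧ Rxz → ∃w (Ryw ∧ Rzw)).
(F1): condition met.
(F2): fails — Rw2w4 and Rw2w3 but w4 and w3 have no common successor.
(F3): fails — Rw1w2 and Rw1w2 but w2 and w2 have no common successor.

(F1)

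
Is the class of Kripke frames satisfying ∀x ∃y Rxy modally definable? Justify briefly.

This is a Sahlqvist condition; the D axiom □r → ◇r defines it.
Suppose □r→◇r is valid. At any x set V(r)=W. Then □r at x, so ◇r at x, so x has a successor.

Definable; □r → ◇r defines it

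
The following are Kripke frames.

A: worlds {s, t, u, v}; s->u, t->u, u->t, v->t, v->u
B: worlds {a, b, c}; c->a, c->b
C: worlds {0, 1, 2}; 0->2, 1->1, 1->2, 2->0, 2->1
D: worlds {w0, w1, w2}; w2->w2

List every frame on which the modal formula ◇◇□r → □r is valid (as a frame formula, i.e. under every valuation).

B, D

Frame correspondent (Sahlqvist): ∀x ∀y ∀z ((xR²y ∧ xRz) → ∃w (yRw ∧ z = w)) — i.e. a generalized confluence (Geach) condition.
A: fails — vR²t, vRt but no w with tRw and t=w.
B: ✓.
C: fails — 1R²0, 1R1 but no w with 0Rw and 1=w.
D: ✓.
Valid on: B, D.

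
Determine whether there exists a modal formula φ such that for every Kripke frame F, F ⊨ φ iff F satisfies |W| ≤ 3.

No — not modally definable

Modal frame validity is preserved under disjoint unions.
Any modal formula valid on each of 4 disjoint one-world frames is valid on their disjoint union (validity is preserved under disjoint unions). Each one-world frame has |W|=1≤3, but the union has |W|=4.
So the class is not modally definable.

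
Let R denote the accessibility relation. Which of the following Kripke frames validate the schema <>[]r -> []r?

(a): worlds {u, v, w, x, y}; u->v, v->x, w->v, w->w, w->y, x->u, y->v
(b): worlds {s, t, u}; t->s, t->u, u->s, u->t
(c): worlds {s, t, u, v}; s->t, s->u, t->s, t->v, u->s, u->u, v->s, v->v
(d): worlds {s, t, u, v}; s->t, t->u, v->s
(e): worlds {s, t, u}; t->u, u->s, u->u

Frame correspondent (Sahlqvist): forall x forall y forall z (Rxy & Rxz -> Ryz) — i.e. the Euclidean property.
(a): fails — Ruv and Ruv but not Rvv.
(b): fails — Rtu and Rtu but not Ruu.
(c): fails — Rsu and Rst but not Rut.
(d): fails — Rst and Rst but not Rtt.
(e): fails — Rus and Rus but not Rss.

none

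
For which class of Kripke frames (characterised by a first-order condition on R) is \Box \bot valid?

emptiness of R

This schema is the Ver axiom.
Its frame correspondent is emptiness of R — \forall x \forall y \neg Rxy.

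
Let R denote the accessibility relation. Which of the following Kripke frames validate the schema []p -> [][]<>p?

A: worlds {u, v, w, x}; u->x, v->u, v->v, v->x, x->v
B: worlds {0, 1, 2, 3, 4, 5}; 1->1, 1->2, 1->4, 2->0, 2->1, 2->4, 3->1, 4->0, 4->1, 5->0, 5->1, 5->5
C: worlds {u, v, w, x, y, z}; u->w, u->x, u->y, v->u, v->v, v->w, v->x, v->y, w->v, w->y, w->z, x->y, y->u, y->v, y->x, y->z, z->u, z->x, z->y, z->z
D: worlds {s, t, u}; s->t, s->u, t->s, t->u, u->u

D

Frame correspondent (Sahlqvist): forall x forall z (x R^2 z -> exists w (xRw & zRw)) — i.e. a generalized confluence (Geach) condition.
A: fails — xR²u but no t with xRt and uRt.
B: fails — 1R²0 but no w with 1Rw and 0Rw.
C: fails — yR²x but no t with yRt and xRt.
D: ✓.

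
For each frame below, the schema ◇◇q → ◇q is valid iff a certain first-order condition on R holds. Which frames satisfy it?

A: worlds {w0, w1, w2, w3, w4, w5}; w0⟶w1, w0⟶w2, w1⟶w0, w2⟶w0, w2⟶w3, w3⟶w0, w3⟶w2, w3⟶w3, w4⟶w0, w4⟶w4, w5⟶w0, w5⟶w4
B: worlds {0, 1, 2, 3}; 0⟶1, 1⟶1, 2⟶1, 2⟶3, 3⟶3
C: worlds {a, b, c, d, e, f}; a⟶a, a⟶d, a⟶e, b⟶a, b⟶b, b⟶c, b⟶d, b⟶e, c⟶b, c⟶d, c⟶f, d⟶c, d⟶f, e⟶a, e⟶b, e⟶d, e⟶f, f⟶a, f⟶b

B

The schema corresponds to transitivity: ∀x ∀y ∀z (Rxy ∧ Ryz → Rxz).
A: fails — Rw1w0 and Rw0w1 but not Rw1w1.
B: ✓.
C: fails — Rcd and Rdc but not Rcc.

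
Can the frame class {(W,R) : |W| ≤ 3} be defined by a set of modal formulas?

If a class were modally definable it would be closed under disjoint unions (Goldblatt–Thomason).
Any modal formula valid on each of 4 disjoint one-world frames is valid on their disjoint union (validity is preserved under disjoint unions). Each one-world frame has |W|=1≤3, but the union has |W|=4.
Hence having at most 3 worlds is not modally definable.

Not modally definable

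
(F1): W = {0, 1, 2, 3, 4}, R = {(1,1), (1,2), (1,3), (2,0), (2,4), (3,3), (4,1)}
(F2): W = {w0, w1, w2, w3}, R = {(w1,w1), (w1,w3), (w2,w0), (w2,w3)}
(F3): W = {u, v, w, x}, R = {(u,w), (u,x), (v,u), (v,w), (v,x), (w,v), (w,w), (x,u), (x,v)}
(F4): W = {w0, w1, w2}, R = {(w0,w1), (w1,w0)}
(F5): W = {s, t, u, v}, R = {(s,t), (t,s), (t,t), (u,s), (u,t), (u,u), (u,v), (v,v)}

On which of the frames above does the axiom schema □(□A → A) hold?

none

The schema corresponds to shift-reflexivity: ∀x ∀y (Rxy → Ryy).
(F1): fails — R12 but not R22.
(F2): fails — Rw2w0 but not Rw0w0.
(F3): fails — Rvu but not Ruu.
(F4): fails — Rw0w1 but not Rw1w1.
(F5): fails — Rus but not Rss.
Valid on no frame.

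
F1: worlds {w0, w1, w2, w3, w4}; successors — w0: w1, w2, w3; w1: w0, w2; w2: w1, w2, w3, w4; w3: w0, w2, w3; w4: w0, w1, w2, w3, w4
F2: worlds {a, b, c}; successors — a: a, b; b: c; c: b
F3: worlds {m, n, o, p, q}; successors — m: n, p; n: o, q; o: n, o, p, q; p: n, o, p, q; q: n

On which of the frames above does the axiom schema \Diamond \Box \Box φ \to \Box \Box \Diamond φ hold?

F1

The schema corresponds to a generalized confluence (Geach) condition: \forall x \forall y \forall z ((xRy \wedge x R^2 z) \to \exists w (y R^2 w \wedge zRw)).
F1: satisfies the condition.
F2: fails — aRb, aR²b but no w with bR²w and bRw.
F3: fails — nRq, nR²q but no w with qR²w and qRw.
Valid on: F1.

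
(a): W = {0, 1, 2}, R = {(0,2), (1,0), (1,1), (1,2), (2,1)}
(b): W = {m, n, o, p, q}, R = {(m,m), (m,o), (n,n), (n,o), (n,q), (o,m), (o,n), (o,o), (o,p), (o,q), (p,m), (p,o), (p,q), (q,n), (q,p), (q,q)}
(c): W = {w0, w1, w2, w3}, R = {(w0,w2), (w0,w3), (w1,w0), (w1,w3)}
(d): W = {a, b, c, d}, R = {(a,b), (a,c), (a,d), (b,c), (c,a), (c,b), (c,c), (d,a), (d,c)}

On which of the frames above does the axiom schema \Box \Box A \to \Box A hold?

Frame correspondent (Sahlqvist): \forall x \forall y (Rxy \to \exists z (Rxz \wedge Rzy)) — i.e. density.
(a): fails — R02 but no z with R0z and Rz2.
(b): satisfies the condition.
(c): fails — Rw0w2 but no z with Rw0z and Rzw2.
(d): fails — Rad but no z with Raz and Rzd.
Valid on: (b).

(b)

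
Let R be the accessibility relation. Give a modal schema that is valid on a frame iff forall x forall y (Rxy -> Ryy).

□(□p → p)

This is shift-reflexivity; the standard corresponding axiom is T□: □(□p → p).
Suppose □(□p→p) is valid. Take Rxy and set V(p)={w : Ryw}. Then at y, □p holds; since □(□p→p) at x, □p→p at y, so p at y, i.e. Ryy.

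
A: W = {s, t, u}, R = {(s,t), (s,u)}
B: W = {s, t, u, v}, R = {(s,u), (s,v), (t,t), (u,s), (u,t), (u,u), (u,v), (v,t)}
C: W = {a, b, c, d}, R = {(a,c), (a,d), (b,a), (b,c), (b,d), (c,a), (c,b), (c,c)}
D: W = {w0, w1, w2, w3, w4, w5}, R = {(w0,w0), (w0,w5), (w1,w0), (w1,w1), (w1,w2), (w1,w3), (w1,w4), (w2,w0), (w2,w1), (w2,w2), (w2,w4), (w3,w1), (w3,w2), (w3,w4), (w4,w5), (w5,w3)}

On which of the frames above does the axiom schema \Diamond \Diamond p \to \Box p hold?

A

Frame correspondent (Sahlqvist): \forall x \forall y \forall z ((x R^2 y \wedge xRz) \to \exists w (y = w \wedge z = w)) — i.e. a generalized confluence (Geach) condition.
A: holds.
B: fails — sR²s, sRu but s ≠ u.
C: fails — aR²a, aRc but a ≠ c.
D: fails — w0R²w0, w0Rw5 but w0 ≠ w5.
Valid on: A.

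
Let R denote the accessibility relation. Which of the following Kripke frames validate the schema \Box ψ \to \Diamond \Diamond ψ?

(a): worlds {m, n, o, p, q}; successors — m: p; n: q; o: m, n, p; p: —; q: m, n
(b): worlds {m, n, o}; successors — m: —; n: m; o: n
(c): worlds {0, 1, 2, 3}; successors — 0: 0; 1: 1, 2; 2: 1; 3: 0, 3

Frame correspondent (Sahlqvist): \forall x \exists w (xRw \wedge x R^2 w) — i.e. a generalized confluence (Geach) condition.
(a): fails — at m but no w with mRw and mR²w.
(b): fails — at m but no w with mRw and mR²w.
(c): holds.

(c)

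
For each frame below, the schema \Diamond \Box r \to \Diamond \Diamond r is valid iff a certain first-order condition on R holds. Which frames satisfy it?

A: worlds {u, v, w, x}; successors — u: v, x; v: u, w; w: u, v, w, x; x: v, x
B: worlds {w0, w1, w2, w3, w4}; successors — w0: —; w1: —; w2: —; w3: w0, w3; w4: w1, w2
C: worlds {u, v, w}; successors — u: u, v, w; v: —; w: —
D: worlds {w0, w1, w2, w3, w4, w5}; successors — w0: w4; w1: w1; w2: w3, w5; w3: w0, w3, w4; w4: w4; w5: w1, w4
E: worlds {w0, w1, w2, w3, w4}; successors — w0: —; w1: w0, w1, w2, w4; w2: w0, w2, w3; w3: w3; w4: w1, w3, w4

A, D

The schema corresponds to a generalized confluence (Geach) condition: \forall x \forall y (xRy \to \exists w (yRw \wedge x R^2 w)).
A: holds.
B: fails — w3Rw0 but no w with w0Rw and w3R²w.
C: fails — uRv but no t with vRt and uR²t.
D: holds.
E: fails — w1Rw0 but no w with w0Rw and w1R²w.
Valid on: A, D.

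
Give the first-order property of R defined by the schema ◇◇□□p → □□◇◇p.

This is a Sahlqvist (Geach-type) schema ◇^2□^2p → □^2◇^2p.
Minimal-valuation argument: fix x; take any y with xR^2y and any z with xR^2z. Set V(p) to the set of worlds R-reachable from y in exactly 2 steps. Then □^2p holds at y, so the antecedent holds at x; validity forces ◇^2p at z, giving a w with zR^2w and yR^2w.
First-order correspondent: ∀x ∀y ∀z ((xR²y ∧ xR²z) → ∃w (yR²w ∧ zR²w)).

∀x ∀y ∀z ((xR²y ∧ xR²z) → ∃w (yR²w ∧ zR²w))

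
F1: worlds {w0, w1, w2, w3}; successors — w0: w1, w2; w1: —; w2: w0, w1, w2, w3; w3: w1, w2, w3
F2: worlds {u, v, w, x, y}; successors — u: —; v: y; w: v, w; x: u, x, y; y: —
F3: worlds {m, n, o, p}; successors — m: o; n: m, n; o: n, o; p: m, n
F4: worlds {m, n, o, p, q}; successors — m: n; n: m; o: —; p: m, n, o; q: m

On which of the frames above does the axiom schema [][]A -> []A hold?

The schema corresponds to density: forall x forall y (Rxy -> exists z (Rxz & Rzy)).
F1: ✓.
F2: fails — Rvy but no z with Rvz and Rzy.
F3: ✓.
F4: fails — Rpo but no z with Rpz and Rzo.

F1, F3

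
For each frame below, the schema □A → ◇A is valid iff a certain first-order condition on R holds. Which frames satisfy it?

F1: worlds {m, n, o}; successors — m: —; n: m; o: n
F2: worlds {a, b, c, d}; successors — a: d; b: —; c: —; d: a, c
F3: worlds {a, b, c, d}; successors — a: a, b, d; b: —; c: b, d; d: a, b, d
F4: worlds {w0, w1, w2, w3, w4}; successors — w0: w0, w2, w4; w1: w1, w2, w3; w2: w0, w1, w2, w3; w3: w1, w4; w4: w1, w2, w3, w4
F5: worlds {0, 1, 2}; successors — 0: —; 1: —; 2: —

The schema corresponds to seriality: ∀x ∃y Rxy.
F1: fails — world m has no successor.
F2: fails — world b has no successor.
F3: fails — world b has no successor.
F4: condition met.
F5: fails — world 0 has no successor.

F4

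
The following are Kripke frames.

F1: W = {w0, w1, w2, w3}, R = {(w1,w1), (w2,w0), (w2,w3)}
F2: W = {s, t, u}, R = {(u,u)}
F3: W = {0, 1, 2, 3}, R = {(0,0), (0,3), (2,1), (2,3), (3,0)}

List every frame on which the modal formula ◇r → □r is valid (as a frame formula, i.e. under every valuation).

F2

The schema corresponds to partial functionality: ∀x ∀y ∀z (Rxy ∧ Rxz → y = z).
F1: fails — w2 sees both w0 and w3.
F2: holds.
F3: fails — 0 sees both 0 and 3.
Valid on: F2.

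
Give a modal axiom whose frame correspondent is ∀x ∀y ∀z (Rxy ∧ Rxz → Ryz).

This is the Euclidean property; the standard corresponding axiom is 5: ◇r → □◇r.
Suppose ◇r→□◇r is valid. Take Rxy, Rxz and set V(r)={y}. Then ◇r at x, so □◇r at x, so ◇r at z, so some w with Rzw has r; w=y, i.e. Rzy. By symmetry of the argument, Ryz.

◇r → □◇r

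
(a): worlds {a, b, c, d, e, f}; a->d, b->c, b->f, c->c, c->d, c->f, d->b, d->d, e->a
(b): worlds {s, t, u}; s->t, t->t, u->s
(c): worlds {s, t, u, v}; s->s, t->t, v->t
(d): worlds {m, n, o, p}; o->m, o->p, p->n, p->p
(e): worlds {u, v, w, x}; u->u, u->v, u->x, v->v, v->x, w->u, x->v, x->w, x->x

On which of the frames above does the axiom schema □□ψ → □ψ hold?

This is the axiom for density; its first-order frame correspondent is ∀x ∀y (Rxy → ∃z (Rxz ∧ Rzy)).
(a): fails — Rea but no z with Rez and Rza.
(b): fails — Rus but no z with Ruz and Rzs.
(c): holds.
(d): fails — Rom but no z with Roz and Rzm.
(e): holds.
Valid on: (c), (e).

(c), (e)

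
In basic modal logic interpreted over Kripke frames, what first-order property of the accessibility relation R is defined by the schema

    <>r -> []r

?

This schema is the CD axiom.
It corresponds to partial functionality: forall x forall y forall z (Rxy & Rxz -> y = z).

Partial functionality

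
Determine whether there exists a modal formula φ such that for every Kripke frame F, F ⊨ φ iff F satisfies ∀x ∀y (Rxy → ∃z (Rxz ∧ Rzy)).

The condition is density. A defining modal formula is □□q → □q.
Suppose □□q→□q is valid. Take Rxy and set V(q)={w : xR²w}. Then □□q at x, so □q at x, so q at y, i.e. ∃z(Rxz∧Rzy).

Definable; □□q → □q defines it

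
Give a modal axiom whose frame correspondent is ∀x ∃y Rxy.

□p → ◇p

A defining formula is □p → ◇p (the D axiom).
Suppose □p→◇p is valid. At any x set V(p)=W. Then □p at x, so ◇p at x, so x has a successor.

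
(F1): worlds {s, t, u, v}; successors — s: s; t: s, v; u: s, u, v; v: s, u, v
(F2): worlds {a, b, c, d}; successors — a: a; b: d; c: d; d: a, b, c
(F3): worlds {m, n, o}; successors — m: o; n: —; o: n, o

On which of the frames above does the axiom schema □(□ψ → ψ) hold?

(F1)

Frame correspondent (Sahlqvist): ∀x ∀y (Rxy → Ryy) — i.e. shift-reflexivity.
(F1): condition met.
(F2): fails — Rcd but not Rdd.
(F3): fails — Ron but not Rnn.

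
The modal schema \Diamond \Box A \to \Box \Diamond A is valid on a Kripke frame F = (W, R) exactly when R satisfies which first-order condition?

Suppose ◇□A→□◇A is valid. Take Rxy, Rxz and set V(A)={w : Ryw}. Then □A at y so ◇□A at x, so □◇A at x, so ◇A at z, giving w with Rzw and Ryw.

Convergence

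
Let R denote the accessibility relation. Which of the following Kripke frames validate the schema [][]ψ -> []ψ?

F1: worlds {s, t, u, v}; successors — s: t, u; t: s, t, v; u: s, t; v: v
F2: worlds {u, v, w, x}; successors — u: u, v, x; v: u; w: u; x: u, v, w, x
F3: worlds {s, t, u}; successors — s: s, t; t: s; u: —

F2, F3

Frame correspondent (Sahlqvist): forall x forall y (Rxy -> exists z (Rxz & Rzy)) — i.e. density.
F1: fails — Rsu but no z with Rsz and Rzu.
F2: condition met.
F3: condition met.
Valid on: F2, F3.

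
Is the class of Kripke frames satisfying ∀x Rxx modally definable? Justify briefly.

Yes, by □r → r

This is a Sahlqvist condition; the T axiom □r → r defines it.
Suppose □r→r is valid. At any x set V(r)={w : Rxw}. Then □r holds at x, so r holds at x, i.e. Rxx.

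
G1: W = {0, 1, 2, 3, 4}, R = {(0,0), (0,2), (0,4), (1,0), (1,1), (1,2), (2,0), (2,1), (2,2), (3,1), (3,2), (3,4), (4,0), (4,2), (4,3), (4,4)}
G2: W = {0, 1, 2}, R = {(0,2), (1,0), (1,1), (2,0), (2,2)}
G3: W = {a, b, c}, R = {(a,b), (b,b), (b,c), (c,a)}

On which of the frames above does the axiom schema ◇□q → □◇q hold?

G1

This is the axiom for convergence; its first-order frame correspondent is ∀x ∀y ∀z (Rxy ∧ Rxz → ∃w (Ryw ∧ Rzw)).
G1: condition met.
G2: fails — R10 and R11 but 0 and 1 have no common successor.
G3: fails — Rbc and Rbb but c and b have no common successor.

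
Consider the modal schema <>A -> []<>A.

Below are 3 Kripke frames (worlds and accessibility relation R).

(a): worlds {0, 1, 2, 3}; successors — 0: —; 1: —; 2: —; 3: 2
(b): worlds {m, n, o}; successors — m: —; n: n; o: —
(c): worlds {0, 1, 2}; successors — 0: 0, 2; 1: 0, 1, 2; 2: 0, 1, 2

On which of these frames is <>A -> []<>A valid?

This is the axiom for the Euclidean property; its first-order frame correspondent is forall x forall y forall z (Rxy & Rxz -> Ryz).
(a): fails — R32 and R32 but not R22.
(b): condition met.
(c): fails — R10 and R11 but not R01.
Valid on: (b).

(b)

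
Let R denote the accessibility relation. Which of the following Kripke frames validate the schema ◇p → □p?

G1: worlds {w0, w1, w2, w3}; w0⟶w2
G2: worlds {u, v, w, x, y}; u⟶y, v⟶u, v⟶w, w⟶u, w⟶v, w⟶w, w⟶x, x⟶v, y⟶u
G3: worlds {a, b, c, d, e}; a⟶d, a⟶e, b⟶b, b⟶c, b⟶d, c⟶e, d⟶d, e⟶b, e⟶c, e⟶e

The schema corresponds to partial functionality: ∀x ∀y ∀z (Rxy ∧ Rxz → y = z).
G1: holds.
G2: fails — v sees both u and w.
G3: fails — a sees both d and e.
Valid on: G1.

G1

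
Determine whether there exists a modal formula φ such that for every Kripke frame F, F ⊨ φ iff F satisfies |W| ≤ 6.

No — not modally definable

Any modally definable frame class is closed under disjoint unions.
Any modal formula valid on each of 7 disjoint one-world frames is valid on their disjoint union (validity is preserved under disjoint unions). Each one-world frame has |W|=1≤6, but the union has |W|=7.
So no modal formula (or set of formulas) defines exactly the |W|≤6 frames.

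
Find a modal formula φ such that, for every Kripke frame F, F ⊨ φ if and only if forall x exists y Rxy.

A defining formula is □ψ → ◇ψ (the D axiom).
Suppose □ψ→◇ψ is valid. At any x set V(ψ)=W. Then □ψ at x, so ◇ψ at x, so x has a successor.

□ψ → ◇ψ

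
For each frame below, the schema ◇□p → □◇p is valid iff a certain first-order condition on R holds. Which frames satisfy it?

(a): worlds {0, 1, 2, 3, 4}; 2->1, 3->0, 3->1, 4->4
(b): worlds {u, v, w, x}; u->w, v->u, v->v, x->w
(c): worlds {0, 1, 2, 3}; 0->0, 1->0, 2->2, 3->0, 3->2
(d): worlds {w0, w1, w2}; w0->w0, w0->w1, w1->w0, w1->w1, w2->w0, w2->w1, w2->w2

Frame correspondent (Sahlqvist): ∀x ∀y ∀z (Rxy ∧ Rxz → ∃w (Ryw ∧ Rzw)) — i.e. convergence.
(a): fails — R21 and R21 but 1 and 1 have no common successor.
(b): fails — Ruw and Ruw but w and w have no common successor.
(c): fails — R32 and R30 but 2 and 0 have no common successor.
(d): ✓.

(d)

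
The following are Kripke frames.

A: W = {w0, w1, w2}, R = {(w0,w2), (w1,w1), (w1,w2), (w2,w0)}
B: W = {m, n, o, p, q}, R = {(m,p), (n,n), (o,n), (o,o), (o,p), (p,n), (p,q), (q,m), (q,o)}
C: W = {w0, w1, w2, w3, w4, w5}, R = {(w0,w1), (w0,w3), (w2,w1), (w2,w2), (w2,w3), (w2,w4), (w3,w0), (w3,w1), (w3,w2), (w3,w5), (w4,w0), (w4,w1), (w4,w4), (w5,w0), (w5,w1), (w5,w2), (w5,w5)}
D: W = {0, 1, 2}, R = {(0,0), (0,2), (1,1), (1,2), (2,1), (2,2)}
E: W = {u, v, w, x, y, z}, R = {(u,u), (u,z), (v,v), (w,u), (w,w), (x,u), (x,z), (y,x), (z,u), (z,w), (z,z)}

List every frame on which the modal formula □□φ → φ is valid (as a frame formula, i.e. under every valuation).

A, D

This is the axiom for a generalized confluence (Geach) condition; its first-order frame correspondent is ∀x ∃w (xR²w ∧ x = w).
A: holds.
B: fails — at m but no w with mR²w and m=w.
C: fails — at w1 but no w with w1R²w and w1=w.
D: holds.
E: fails — at x but no t with xR²t and x=t.
Valid on: A, D.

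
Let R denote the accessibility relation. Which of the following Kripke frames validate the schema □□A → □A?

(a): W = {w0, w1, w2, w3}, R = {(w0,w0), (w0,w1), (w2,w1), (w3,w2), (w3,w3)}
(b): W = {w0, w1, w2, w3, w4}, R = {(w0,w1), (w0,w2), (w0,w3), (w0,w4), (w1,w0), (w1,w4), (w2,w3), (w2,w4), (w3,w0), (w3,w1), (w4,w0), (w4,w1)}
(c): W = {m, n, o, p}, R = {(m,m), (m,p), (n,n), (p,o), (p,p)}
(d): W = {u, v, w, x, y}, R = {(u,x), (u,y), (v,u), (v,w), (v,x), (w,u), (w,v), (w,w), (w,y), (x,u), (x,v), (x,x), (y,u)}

Frame correspondent (Sahlqvist): ∀x ∀y (Rxy → ∃z (Rxz ∧ Rzy)) — i.e. density.
(a): fails — Rw2w1 but no z with Rw2z and Rzw1.
(b): fails — Rw2w4 but no z with Rw2z and Rzw4.
(c): condition met.
(d): fails — Ruy but no z with Ruz and Rzy.

(c)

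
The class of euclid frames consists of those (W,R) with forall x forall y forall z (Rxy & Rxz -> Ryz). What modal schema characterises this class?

A defining formula is ◇r → □◇r (the 5 axiom).
Suppose ◇r→□◇r is valid. Take Rxy, Rxz and set V(r)={y}. Then ◇r at x, so □◇r at x, so ◇r at z, so some w with Rzw has r; w=y, i.e. Rzy. By symmetry of the argument, Ryz.

◇r → □◇r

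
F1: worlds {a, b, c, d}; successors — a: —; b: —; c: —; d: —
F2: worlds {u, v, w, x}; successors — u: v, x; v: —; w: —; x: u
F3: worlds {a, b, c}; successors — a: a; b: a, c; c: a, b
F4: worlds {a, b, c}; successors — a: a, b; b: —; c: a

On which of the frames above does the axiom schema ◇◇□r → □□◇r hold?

F1, F3

This is the axiom for a generalized confluence (Geach) condition; its first-order frame correspondent is ∀x ∀y ∀z ((xR²y ∧ xR²z) → ∃w (yRw ∧ zRw)).
F1: condition met.
F2: fails — xR²v, xR²v but no t with vRt and vRt.
F3: condition met.
F4: fails — aR²a, aR²b but no w with aRw and bRw.
Valid on: F1, F3.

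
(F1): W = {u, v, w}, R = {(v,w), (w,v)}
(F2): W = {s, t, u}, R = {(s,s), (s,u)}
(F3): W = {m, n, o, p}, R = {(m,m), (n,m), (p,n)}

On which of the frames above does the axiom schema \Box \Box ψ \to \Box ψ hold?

(F2)

The schema corresponds to density: \forall x \forall y (Rxy \to \exists z (Rxz \wedge Rzy)).
(F1): fails — Rwv but no z with Rwz and Rzv.
(F2): holds.
(F3): fails — Rpn but no z with Rpz and Rzn.
Valid on: (F2).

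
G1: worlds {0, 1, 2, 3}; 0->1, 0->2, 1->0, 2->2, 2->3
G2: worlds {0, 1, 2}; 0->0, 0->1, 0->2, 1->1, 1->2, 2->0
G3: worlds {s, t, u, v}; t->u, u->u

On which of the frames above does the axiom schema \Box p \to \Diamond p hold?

The schema corresponds to seriality: \forall x \exists y Rxy.
G1: fails — world 3 has no successor.
G2: condition met.
G3: fails — world s has no successor.
Valid on: G2.

G2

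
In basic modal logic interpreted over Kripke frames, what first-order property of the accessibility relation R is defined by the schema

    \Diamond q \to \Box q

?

Partial functionality

Suppose ◇q→□q is valid. Take Rxy, Rxz and set V(q)={y}. Then ◇q at x, so □q at x, so q at z, i.e. z=y.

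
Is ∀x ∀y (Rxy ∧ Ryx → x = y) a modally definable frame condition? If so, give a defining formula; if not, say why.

Modal frame validity is preserved under surjective bounded morphisms.
The 4-cycle (worlds s,t,u,v with s→t→u→v→s) is antisymmetric. Sending even-indexed worlds to s and odd-indexed worlds to t is a surjective bounded morphism onto the two-world frame with s↔t, which is not antisymmetric.
Hence antisymmetry is not modally definable.

No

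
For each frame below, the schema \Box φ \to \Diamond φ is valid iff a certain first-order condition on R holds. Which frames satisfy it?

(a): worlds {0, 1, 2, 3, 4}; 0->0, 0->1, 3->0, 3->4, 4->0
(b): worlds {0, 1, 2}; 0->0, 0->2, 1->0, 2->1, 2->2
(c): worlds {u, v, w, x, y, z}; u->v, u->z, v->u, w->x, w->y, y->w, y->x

Frame correspondent (Sahlqvist): \forall x \exists y Rxy — i.e. seriality.
(a): fails — world 1 has no successor.
(b): satisfies the condition.
(c): fails — world x has no successor.
Valid on: (b).

(b)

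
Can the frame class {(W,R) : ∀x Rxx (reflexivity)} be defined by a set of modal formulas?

This is a Sahlqvist condition; the T axiom □q → q defines it.

Yes, by □q → q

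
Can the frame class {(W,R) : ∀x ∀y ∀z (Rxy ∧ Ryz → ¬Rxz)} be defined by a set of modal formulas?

Any modally definable frame class is closed under surjective bounded morphisms.
The 5-cycle (worlds 0,1,2,3,4 with 0→1→2→3→4→0) is intransitive. Mapping every world to a single reflexive point • is a surjective bounded morphism; the reflexive point is not intransitive (R••∧R•• but R••).
So no modal formula (or set of formulas) defines exactly the intransitive frames.

No — not modally definable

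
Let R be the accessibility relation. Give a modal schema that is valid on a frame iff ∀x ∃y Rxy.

This is seriality; the standard corresponding axiom is D: □q → ◇q.
Suppose □q→◇q is valid. At any x set V(q)=W. Then □q at x, so ◇q at x, so x has a successor.

□q → ◇q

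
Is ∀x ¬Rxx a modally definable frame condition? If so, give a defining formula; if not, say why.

Not modally definable

If a class were modally definable it would be closed under surjective bounded morphisms (Goldblatt–Thomason).
The 2-cycle (worlds 0,1 with 0→1→0) is irreflexive, and the map sending every world to a single reflexive point • is a surjective bounded morphism (forth: every edge maps to (•,•); back: every world has a successor). So any modal formula valid on the 2-cycle is also valid on the reflexive point, which is not irreflexive.
So the class is not modally definable.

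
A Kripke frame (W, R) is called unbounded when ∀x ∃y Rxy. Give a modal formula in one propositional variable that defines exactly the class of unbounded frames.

□p → ◇p

This is seriality; the standard corresponding axiom is D: □p → ◇p.
Suppose □p→◇p is valid. At any x set V(p)=W. Then □p at x, so ◇p at x, so x has a successor.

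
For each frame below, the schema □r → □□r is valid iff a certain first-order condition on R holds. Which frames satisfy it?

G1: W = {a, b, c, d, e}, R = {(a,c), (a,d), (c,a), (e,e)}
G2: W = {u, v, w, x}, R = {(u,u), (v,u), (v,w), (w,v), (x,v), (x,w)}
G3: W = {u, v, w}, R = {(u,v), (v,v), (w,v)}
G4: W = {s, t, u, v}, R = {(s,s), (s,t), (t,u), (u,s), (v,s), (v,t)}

This is the axiom for transitivity; its first-order frame correspondent is ∀x ∀y ∀z (Rxy ∧ Ryz → Rxz).
G1: fails — Rac and Rca but not Raa.
G2: fails — Rvw and Rwv but not Rvv.
G3: satisfies the condition.
G4: fails — Rus and Rst but not Rut.
Valid on: G3.

G3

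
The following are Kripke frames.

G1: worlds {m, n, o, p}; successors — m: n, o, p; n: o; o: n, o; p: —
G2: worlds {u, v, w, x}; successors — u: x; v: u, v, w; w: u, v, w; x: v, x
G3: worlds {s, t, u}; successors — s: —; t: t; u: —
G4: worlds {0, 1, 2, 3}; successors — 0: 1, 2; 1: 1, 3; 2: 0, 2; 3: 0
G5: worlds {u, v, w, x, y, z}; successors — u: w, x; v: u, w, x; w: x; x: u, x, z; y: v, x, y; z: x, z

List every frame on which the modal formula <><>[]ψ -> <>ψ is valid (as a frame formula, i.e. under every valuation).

G1, G3, G5

The schema corresponds to a generalized confluence (Geach) condition: forall x forall y (x R^2 y -> exists w (yRw & xRw)).
G1: ✓.
G2: fails — uR²v but no t with vRt and uRt.
G3: ✓.
G4: fails — 0R²3 but no w with 3Rw and 0Rw.
G5: ✓.
Valid on: G1, G3, G5.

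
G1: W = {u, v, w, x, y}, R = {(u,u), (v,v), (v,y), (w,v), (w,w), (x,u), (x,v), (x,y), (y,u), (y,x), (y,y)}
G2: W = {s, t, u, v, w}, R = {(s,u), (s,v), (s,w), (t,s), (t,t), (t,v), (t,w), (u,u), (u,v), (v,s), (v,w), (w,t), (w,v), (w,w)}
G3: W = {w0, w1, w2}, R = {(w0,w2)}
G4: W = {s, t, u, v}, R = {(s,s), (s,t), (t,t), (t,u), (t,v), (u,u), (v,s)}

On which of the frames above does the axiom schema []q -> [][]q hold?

The schema corresponds to transitivity: forall x forall y forall z (Rxy & Ryz -> Rxz).
G1: fails — Ryx and Rxv but not Ryv.
G2: fails — Ruv and Rvw but not Ruw.
G3: satisfies the condition.
G4: fails — Rtv and Rvs but not Rts.

G3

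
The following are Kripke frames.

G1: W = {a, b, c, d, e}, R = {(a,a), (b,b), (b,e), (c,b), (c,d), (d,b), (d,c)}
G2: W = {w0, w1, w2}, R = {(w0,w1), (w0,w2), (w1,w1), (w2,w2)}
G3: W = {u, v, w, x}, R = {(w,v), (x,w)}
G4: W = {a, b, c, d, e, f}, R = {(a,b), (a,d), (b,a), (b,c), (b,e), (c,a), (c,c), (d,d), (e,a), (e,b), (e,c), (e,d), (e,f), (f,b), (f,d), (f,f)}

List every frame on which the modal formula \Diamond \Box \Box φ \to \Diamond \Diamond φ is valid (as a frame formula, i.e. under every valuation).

G2, G4

This is the axiom for a generalized confluence (Geach) condition; its first-order frame correspondent is \forall x \forall y (xRy \to \exists w (y R^2 w \wedge x R^2 w)).
G1: fails — bRe but no w with eR²w and bR²w.
G2: holds.
G3: fails — wRv but no t with vR²t and wR²t.
G4: holds.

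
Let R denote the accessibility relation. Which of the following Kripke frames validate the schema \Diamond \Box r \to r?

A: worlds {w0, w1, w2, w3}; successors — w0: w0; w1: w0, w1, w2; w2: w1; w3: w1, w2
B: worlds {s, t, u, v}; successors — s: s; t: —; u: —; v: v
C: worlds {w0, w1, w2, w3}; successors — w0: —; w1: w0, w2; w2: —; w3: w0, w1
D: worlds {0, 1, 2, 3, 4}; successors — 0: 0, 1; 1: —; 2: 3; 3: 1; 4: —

The schema corresponds to symmetry: \forall x \forall y (Rxy \to Ryx).
A: fails — Rw1w0 but not Rw0w1.
B: condition met.
C: fails — Rw1w2 but not Rw2w1.
D: fails — R01 but not R10.
Valid on: B.

B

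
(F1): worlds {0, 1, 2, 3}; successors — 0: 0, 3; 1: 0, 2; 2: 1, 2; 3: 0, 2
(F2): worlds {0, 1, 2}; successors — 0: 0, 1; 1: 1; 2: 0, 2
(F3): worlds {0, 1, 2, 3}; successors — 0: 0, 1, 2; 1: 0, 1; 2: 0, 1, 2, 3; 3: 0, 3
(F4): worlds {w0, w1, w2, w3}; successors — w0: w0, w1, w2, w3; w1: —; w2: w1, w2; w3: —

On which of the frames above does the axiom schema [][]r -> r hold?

(F1), (F2), (F3)

The schema corresponds to a generalized confluence (Geach) condition: forall x exists w (x R^2 w & x = w).
(F1): condition met.
(F2): condition met.
(F3): condition met.
(F4): fails — at w1 but no w with w1R²w and w1=w.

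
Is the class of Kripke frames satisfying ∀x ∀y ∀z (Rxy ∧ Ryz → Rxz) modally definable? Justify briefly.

Yes, by □p → □□p

Yes: it is transitivity, defined by the 4 schema □p → □□p.
Suppose □p→□□p is valid. Take Rxy, Ryz and set V(p)={w : Rxw}. Then □p at x, so □□p at x, so □p at y, so p at z, i.e. Rxz.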